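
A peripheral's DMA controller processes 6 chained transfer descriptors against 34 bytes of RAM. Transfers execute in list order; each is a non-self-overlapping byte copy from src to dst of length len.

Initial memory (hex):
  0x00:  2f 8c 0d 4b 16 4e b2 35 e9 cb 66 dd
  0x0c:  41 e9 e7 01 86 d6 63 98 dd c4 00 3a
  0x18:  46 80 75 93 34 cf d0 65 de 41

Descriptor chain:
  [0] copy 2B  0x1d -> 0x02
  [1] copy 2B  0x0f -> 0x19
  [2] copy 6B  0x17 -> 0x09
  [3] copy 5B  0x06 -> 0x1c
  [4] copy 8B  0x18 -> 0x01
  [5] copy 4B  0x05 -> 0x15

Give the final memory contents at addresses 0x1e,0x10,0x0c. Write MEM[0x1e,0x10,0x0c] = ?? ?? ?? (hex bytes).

  after D0: wrote 2B at 0x02 = cfd0
  after D1: wrote 2B at 0x19 = 0186
  after D2: wrote 6B at 0x09 = 3a4601869334
  after D3: wrote 5B at 0x1c = b235e93a46
  after D4: wrote 8B at 0x01 = 46018693b235e93a
  after D5: wrote 4B at 0x15 = b235e93a
query mem[0x1e]=0xe9, mem[0x10]=0x86, mem[0x0c]=0x86

MEM[0x1e,0x10,0x0c] = e9 86 86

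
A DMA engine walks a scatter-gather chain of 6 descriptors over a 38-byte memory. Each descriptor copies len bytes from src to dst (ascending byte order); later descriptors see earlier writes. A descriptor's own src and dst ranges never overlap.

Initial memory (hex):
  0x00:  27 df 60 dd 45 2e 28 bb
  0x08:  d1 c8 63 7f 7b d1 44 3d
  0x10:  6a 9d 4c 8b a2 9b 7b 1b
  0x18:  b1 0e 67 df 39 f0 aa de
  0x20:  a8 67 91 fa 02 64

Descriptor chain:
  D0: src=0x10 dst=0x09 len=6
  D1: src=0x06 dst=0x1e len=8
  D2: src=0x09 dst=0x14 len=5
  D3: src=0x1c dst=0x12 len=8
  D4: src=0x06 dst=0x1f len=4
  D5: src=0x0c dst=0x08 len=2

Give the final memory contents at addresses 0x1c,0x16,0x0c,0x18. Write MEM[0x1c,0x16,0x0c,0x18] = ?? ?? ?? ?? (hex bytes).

[0] 0x10->0x09 len=6 : 6a 9d 4c 8b a2 9b
[1] 0x06->0x1e len=8 : 28 bb d1 6a 9d 4c 8b a2
[2] 0x09->0x14 len=5 : 6a 9d 4c 8b a2
[3] 0x1c->0x12 len=8 : 39 f0 28 bb d1 6a 9d 4c
[4] 0x06->0x1f len=4 : 28 bb d1 6a
[5] 0x0c->0x08 len=2 : 8b a2
query mem[0x1c]=0x39, mem[0x16]=0xd1, mem[0x0c]=0x8b, mem[0x18]=0x9d

MEM[0x1c,0x16,0x0c,0x18] = 39 d1 8b 9d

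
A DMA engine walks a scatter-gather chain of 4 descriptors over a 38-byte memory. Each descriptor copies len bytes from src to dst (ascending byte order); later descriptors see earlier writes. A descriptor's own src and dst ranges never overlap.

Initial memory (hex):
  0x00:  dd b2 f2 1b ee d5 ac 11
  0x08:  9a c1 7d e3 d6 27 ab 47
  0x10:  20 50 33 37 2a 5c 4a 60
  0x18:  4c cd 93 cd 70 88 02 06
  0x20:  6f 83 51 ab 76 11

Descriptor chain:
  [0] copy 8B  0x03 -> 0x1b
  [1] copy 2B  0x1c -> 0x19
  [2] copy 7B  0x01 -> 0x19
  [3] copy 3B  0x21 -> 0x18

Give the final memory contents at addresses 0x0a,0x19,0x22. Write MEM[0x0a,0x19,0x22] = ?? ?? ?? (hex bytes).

[0] 0x03->0x1b len=8 : 1b ee d5 ac 11 9a c1 7d
[1] 0x1c->0x19 len=2 : ee d5
[2] 0x01->0x19 len=7 : b2 f2 1b ee d5 ac 11
[3] 0x21->0x18 len=3 : c1 7d ab
query mem[0x0a]=0x7d, mem[0x19]=0x7d, mem[0x22]=0x7d

MEM[0x0a,0x19,0x22] = 7d 7d 7d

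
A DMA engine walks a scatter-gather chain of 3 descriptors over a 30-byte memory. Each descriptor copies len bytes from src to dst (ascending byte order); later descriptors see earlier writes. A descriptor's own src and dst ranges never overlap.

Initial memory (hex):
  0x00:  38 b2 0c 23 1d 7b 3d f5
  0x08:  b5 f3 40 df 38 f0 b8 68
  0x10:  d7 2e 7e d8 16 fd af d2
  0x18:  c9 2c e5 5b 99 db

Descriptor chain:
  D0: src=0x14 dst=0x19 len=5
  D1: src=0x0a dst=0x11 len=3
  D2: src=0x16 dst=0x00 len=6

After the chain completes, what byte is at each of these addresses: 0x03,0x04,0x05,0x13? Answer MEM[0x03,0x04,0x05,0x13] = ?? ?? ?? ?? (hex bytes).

D0: mem[0x19..0x1d] <- [16 fd af d2 c9]
D1: mem[0x11..0x13] <- [40 df 38]
D2: mem[0x00..0x05] <- [af d2 c9 16 fd af]
query mem[0x03]=0x16, mem[0x04]=0xfd, mem[0x05]=0xaf, mem[0x13]=0x38

MEM[0x03,0x04,0x05,0x13] = 16 fd af 38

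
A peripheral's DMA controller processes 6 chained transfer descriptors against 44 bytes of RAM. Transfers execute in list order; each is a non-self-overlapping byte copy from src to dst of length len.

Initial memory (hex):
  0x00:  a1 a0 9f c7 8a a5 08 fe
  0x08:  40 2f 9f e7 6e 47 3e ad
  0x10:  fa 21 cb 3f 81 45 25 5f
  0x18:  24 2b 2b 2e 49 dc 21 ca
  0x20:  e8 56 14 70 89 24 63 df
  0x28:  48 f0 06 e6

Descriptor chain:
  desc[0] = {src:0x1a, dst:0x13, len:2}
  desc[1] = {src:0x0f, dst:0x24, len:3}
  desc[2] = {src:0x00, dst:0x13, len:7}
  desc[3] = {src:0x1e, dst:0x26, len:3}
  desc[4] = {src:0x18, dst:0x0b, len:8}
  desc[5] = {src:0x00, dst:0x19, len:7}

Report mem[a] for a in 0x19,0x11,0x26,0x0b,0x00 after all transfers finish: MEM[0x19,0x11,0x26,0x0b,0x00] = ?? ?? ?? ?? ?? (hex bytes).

MEM[0x19,0x11,0x26,0x0b,0x00] = a1 21 21 a5 a1

#0 dst[0x13+2] := {0x2b,0x2e}
#1 dst[0x24+3] := {0xad,0xfa,0x21}
#2 dst[0x13+7] := {0xa1,0xa0,0x9f,0xc7,0x8a,0xa5,0x08}
#3 dst[0x26+3] := {0x21,0xca,0xe8}
#4 dst[0x0b+8] := {0xa5,0x08,0x2b,0x2e,0x49,0xdc,0x21,0xca}
#5 dst[0x19+7] := {0xa1,0xa0,0x9f,0xc7,0x8a,0xa5,0x08}
query mem[0x19]=0xa1, mem[0x11]=0x21, mem[0x26]=0x21, mem[0x0b]=0xa5, mem[0x00]=0xa1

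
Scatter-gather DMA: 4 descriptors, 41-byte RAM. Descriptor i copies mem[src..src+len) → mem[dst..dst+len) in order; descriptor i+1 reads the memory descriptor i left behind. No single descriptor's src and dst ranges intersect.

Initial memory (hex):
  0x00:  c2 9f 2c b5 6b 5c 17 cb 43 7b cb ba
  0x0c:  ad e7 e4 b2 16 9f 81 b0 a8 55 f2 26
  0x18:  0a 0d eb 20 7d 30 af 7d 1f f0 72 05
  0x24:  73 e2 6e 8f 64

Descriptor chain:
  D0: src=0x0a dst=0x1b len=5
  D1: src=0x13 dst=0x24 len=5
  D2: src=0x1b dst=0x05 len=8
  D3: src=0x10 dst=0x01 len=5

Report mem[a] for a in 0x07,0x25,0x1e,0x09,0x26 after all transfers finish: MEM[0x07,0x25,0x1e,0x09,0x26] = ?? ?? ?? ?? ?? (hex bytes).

  after D0: wrote 5B at 0x1b = cbbaade7e4
  after D1: wrote 5B at 0x24 = b0a855f226
  after D2: wrote 8B at 0x05 = cbbaade7e41ff072
  after D3: wrote 5B at 0x01 = 169f81b0a8
query mem[0x07]=0xad, mem[0x25]=0xa8, mem[0x1e]=0xe7, mem[0x09]=0xe4, mem[0x26]=0x55

MEM[0x07,0x25,0x1e,0x09,0x26] = ad a8 e7 e4 55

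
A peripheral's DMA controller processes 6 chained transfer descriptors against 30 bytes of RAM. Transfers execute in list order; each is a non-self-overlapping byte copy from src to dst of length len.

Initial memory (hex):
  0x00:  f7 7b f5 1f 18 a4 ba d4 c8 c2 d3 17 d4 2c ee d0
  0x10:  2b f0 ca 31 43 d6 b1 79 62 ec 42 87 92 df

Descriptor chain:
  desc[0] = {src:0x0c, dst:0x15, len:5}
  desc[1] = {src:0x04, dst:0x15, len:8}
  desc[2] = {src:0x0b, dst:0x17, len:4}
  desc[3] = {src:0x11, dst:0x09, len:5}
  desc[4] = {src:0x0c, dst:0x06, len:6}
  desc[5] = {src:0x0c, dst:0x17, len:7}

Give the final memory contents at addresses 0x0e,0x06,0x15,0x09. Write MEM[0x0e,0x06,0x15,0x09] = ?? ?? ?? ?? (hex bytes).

D0: mem[0x15..0x19] <- [d4 2c ee d0 2b]
D1: mem[0x15..0x1c] <- [18 a4 ba d4 c8 c2 d3 17]
D2: mem[0x17..0x1a] <- [17 d4 2c ee]
D3: mem[0x09..0x0d] <- [f0 ca 31 43 18]
D4: mem[0x06..0x0b] <- [43 18 ee d0 2b f0]
D5: mem[0x17..0x1d] <- [43 18 ee d0 2b f0 ca]
query mem[0x0e]=0xee, mem[0x06]=0x43, mem[0x15]=0x18, mem[0x09]=0xd0

MEM[0x0e,0x06,0x15,0x09] = ee 43 18 d0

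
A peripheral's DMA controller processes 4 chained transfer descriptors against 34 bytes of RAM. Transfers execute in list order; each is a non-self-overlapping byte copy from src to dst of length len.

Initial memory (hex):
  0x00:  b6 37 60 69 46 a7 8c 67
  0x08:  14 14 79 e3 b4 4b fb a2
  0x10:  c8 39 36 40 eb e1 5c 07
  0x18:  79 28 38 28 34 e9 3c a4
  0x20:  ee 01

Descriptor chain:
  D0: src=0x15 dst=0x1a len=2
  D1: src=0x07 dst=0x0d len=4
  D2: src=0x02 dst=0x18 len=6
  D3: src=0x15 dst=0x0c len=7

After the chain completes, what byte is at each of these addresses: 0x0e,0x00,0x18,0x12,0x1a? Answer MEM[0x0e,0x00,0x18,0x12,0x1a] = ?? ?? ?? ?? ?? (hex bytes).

MEM[0x0e,0x00,0x18,0x12,0x1a] = 07 b6 60 a7 46

#0 dst[0x1a+2] := {0xe1,0x5c}
#1 dst[0x0d+4] := {0x67,0x14,0x14,0x79}
#2 dst[0x18+6] := {0x60,0x69,0x46,0xa7,0x8c,0x67}
#3 dst[0x0c+7] := {0xe1,0x5c,0x07,0x60,0x69,0x46,0xa7}
query mem[0x0e]=0x07, mem[0x00]=0xb6, mem[0x18]=0x60, mem[0x12]=0xa7, mem[0x1a]=0x46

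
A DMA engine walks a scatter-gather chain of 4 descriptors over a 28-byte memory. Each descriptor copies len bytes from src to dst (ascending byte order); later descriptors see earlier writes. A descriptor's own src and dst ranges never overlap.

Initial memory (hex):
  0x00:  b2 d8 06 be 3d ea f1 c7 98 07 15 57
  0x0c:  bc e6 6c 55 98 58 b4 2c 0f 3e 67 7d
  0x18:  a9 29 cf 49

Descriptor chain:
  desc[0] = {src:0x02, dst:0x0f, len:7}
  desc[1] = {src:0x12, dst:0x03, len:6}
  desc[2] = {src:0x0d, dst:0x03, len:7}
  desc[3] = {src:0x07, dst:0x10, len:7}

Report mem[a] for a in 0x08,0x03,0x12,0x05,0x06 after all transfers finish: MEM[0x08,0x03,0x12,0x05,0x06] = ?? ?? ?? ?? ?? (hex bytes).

MEM[0x08,0x03,0x12,0x05,0x06] = ea e6 f1 06 be

D0: mem[0x0f..0x15] <- [06 be 3d ea f1 c7 98]
D1: mem[0x03..0x08] <- [ea f1 c7 98 67 7d]
D2: mem[0x03..0x09] <- [e6 6c 06 be 3d ea f1]
D3: mem[0x10..0x16] <- [3d ea f1 15 57 bc e6]
query mem[0x08]=0xea, mem[0x03]=0xe6, mem[0x12]=0xf1, mem[0x05]=0x06, mem[0x06]=0xbe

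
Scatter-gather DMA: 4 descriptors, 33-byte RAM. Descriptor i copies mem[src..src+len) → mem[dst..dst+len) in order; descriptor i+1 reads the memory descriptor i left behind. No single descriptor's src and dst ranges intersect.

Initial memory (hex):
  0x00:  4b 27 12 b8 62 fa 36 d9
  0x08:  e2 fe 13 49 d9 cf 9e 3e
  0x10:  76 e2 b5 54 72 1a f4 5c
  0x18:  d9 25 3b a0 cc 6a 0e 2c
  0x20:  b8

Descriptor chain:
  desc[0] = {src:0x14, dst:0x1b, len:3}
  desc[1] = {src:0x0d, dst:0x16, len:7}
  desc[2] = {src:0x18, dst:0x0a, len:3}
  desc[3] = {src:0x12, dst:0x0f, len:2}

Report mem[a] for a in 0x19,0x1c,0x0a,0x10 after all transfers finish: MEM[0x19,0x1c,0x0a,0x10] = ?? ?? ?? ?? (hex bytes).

MEM[0x19,0x1c,0x0a,0x10] = 76 54 3e 54

  after D0: wrote 3B at 0x1b = 721af4
  after D1: wrote 7B at 0x16 = cf9e3e76e2b554
  after D2: wrote 3B at 0x0a = 3e76e2
  after D3: wrote 2B at 0x0f = b554
query mem[0x19]=0x76, mem[0x1c]=0x54, mem[0x0a]=0x3e, mem[0x10]=0x54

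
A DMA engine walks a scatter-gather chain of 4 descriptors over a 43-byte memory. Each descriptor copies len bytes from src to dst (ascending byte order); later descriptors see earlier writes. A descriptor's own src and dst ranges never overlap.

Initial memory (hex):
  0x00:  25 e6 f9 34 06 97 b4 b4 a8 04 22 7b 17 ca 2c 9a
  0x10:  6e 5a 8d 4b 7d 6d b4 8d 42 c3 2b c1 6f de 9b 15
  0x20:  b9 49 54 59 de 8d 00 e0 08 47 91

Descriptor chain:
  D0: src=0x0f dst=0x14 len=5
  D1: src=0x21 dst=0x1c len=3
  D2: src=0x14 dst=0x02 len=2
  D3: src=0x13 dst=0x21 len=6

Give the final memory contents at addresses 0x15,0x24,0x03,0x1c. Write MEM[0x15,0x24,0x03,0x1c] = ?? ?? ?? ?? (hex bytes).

MEM[0x15,0x24,0x03,0x1c] = 6e 5a 6e 49

#0 dst[0x14+5] := {0x9a,0x6e,0x5a,0x8d,0x4b}
#1 dst[0x1c+3] := {0x49,0x54,0x59}
#2 dst[0x02+2] := {0x9a,0x6e}
#3 dst[0x21+6] := {0x4b,0x9a,0x6e,0x5a,0x8d,0x4b}
query mem[0x15]=0x6e, mem[0x24]=0x5a, mem[0x03]=0x6e, mem[0x1c]=0x49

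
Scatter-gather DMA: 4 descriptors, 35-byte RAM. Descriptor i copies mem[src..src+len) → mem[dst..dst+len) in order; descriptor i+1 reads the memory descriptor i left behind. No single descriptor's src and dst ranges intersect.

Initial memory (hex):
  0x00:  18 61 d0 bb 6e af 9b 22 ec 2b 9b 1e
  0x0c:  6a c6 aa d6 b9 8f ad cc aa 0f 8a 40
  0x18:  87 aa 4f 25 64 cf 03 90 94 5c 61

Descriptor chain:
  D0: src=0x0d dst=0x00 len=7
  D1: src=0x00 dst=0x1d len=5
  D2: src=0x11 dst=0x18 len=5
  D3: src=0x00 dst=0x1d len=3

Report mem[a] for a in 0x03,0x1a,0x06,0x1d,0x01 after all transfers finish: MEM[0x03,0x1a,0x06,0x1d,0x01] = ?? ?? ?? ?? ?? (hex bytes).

MEM[0x03,0x1a,0x06,0x1d,0x01] = b9 cc cc c6 aa

[0] 0x0d->0x00 len=7 : c6 aa d6 b9 8f ad cc
[1] 0x00->0x1d len=5 : c6 aa d6 b9 8f
[2] 0x11->0x18 len=5 : 8f ad cc aa 0f
[3] 0x00->0x1d len=3 : c6 aa d6
query mem[0x03]=0xb9, mem[0x1a]=0xcc, mem[0x06]=0xcc, mem[0x1d]=0xc6, mem[0x01]=0xaa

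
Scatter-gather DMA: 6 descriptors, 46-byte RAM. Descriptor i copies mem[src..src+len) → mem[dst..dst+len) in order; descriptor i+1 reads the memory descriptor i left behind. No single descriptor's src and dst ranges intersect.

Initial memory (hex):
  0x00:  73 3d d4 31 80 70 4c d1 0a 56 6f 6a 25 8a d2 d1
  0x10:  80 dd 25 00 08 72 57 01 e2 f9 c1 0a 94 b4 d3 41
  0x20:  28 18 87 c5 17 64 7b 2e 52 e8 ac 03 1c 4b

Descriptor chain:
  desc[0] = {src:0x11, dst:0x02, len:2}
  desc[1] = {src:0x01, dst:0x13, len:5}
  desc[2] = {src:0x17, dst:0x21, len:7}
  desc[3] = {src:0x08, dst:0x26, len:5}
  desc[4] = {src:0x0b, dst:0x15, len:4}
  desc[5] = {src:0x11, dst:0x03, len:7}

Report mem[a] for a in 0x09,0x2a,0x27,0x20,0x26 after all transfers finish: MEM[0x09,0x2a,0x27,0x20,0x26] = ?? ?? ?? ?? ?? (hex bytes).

MEM[0x09,0x2a,0x27,0x20,0x26] = 8a 25 56 28 0a

#0 dst[0x02+2] := {0xdd,0x25}
#1 dst[0x13+5] := {0x3d,0xdd,0x25,0x80,0x70}
#2 dst[0x21+7] := {0x70,0xe2,0xf9,0xc1,0x0a,0x94,0xb4}
#3 dst[0x26+5] := {0x0a,0x56,0x6f,0x6a,0x25}
#4 dst[0x15+4] := {0x6a,0x25,0x8a,0xd2}
#5 dst[0x03+7] := {0xdd,0x25,0x3d,0xdd,0x6a,0x25,0x8a}
query mem[0x09]=0x8a, mem[0x2a]=0x25, mem[0x27]=0x56, mem[0x20]=0x28, mem[0x26]=0x0a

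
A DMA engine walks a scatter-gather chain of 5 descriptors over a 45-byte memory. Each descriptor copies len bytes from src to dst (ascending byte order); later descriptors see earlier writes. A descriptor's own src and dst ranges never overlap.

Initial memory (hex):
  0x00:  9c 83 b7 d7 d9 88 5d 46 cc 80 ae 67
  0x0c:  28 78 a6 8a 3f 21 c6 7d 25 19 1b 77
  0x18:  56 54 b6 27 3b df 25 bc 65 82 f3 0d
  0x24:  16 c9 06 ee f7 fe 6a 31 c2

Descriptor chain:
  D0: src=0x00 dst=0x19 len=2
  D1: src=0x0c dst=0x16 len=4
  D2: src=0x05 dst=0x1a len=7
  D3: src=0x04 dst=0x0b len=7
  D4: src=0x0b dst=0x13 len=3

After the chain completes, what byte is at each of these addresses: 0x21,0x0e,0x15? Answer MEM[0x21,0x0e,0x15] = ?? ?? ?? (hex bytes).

D0: mem[0x19..0x1a] <- [9c 83]
D1: mem[0x16..0x19] <- [28 78 a6 8a]
D2: mem[0x1a..0x20] <- [88 5d 46 cc 80 ae 67]
D3: mem[0x0b..0x11] <- [d9 88 5d 46 cc 80 ae]
D4: mem[0x13..0x15] <- [d9 88 5d]
query mem[0x21]=0x82, mem[0x0e]=0x46, mem[0x15]=0x5d

MEM[0x21,0x0e,0x15] = 82 46 5d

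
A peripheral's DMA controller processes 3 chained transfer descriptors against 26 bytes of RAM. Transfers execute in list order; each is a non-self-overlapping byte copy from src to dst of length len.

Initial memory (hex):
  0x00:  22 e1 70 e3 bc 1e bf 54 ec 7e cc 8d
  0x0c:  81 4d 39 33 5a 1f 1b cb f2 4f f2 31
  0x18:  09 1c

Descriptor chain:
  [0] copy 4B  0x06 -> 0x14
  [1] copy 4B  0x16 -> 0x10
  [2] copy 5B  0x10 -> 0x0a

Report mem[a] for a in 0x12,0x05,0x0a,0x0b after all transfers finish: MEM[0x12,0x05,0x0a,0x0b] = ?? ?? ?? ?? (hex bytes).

#0 dst[0x14+4] := {0xbf,0x54,0xec,0x7e}
#1 dst[0x10+4] := {0xec,0x7e,0x09,0x1c}
#2 dst[0x0a+5] := {0xec,0x7e,0x09,0x1c,0xbf}
query mem[0x12]=0x09, mem[0x05]=0x1e, mem[0x0a]=0xec, mem[0x0b]=0x7e

MEM[0x12,0x05,0x0a,0x0b] = 09 1e ec 7e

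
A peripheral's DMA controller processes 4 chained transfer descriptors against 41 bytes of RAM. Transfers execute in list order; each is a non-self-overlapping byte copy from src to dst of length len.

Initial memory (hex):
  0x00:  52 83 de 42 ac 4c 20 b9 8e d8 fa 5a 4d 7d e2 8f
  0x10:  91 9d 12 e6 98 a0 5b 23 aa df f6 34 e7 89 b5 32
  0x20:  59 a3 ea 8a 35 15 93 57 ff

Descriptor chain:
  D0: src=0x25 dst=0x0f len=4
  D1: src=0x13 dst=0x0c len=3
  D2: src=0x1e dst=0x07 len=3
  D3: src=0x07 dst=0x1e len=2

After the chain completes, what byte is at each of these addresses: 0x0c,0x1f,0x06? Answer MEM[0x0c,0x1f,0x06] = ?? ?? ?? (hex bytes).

D0: mem[0x0f..0x12] <- [15 93 57 ff]
D1: mem[0x0c..0x0e] <- [e6 98 a0]
D2: mem[0x07..0x09] <- [b5 32 59]
D3: mem[0x1e..0x1f] <- [b5 32]
query mem[0x0c]=0xe6, mem[0x1f]=0x32, mem[0x06]=0x20

MEM[0x0c,0x1f,0x06] = e6 32 20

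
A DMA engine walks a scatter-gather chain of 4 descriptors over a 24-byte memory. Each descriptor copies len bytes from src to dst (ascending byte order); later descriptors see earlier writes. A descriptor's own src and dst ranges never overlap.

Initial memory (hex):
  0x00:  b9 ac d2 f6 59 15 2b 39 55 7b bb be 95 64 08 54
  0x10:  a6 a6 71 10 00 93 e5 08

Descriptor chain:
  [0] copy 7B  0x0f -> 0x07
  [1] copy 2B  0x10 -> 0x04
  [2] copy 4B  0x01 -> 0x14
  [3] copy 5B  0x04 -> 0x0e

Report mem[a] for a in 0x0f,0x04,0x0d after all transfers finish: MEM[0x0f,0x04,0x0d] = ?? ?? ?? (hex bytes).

MEM[0x0f,0x04,0x0d] = a6 a6 93

#0 dst[0x07+7] := {0x54,0xa6,0xa6,0x71,0x10,0x00,0x93}
#1 dst[0x04+2] := {0xa6,0xa6}
#2 dst[0x14+4] := {0xac,0xd2,0xf6,0xa6}
#3 dst[0x0e+5] := {0xa6,0xa6,0x2b,0x54,0xa6}
query mem[0x0f]=0xa6, mem[0x04]=0xa6, mem[0x0d]=0x93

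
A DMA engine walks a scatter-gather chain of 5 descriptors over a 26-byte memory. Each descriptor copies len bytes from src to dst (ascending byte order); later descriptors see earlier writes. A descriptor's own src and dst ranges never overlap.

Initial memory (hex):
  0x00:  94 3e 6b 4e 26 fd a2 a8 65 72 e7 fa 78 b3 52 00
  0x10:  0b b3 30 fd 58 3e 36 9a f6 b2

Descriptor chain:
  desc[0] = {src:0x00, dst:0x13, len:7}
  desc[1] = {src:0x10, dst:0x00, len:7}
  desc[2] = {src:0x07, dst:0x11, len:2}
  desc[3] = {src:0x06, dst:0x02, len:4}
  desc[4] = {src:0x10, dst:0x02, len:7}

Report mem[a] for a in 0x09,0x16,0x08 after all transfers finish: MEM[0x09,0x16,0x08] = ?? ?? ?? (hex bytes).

D0: mem[0x13..0x19] <- [94 3e 6b 4e 26 fd a2]
D1: mem[0x00..0x06] <- [0b b3 30 94 3e 6b 4e]
D2: mem[0x11..0x12] <- [a8 65]
D3: mem[0x02..0x05] <- [4e a8 65 72]
D4: mem[0x02..0x08] <- [0b a8 65 94 3e 6b 4e]
query mem[0x09]=0x72, mem[0x16]=0x4e, mem[0x08]=0x4e

MEM[0x09,0x16,0x08] = 72 4e 4e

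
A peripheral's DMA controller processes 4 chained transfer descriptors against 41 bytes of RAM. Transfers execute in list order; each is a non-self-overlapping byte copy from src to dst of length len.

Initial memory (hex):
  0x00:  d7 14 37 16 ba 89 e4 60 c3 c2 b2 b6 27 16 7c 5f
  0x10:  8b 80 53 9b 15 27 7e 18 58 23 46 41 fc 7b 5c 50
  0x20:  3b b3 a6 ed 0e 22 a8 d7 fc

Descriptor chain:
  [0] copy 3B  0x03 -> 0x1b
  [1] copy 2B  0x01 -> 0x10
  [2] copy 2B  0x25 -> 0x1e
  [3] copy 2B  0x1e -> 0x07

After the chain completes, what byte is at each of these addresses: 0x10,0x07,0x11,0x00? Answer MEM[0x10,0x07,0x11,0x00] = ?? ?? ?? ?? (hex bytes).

MEM[0x10,0x07,0x11,0x00] = 14 22 37 d7

#0 dst[0x1b+3] := {0x16,0xba,0x89}
#1 dst[0x10+2] := {0x14,0x37}
#2 dst[0x1e+2] := {0x22,0xa8}
#3 dst[0x07+2] := {0x22,0xa8}
query mem[0x10]=0x14, mem[0x07]=0x22, mem[0x11]=0x37, mem[0x00]=0xd7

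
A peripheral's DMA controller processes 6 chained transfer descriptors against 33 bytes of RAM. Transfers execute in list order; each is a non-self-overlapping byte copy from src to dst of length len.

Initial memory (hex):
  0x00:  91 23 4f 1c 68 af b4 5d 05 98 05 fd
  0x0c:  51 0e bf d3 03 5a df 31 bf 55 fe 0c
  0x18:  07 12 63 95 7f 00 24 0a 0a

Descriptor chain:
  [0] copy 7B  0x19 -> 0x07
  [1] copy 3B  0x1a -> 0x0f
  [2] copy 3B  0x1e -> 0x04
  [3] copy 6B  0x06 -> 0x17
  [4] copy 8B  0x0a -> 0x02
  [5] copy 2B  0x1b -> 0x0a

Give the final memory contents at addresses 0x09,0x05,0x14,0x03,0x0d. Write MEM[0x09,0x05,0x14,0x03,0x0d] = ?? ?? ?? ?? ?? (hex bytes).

  after D0: wrote 7B at 0x07 = 1263957f00240a
  after D1: wrote 3B at 0x0f = 63957f
  after D2: wrote 3B at 0x04 = 240a0a
  after D3: wrote 6B at 0x17 = 0a1263957f00
  after D4: wrote 8B at 0x02 = 7f00240abf63957f
  after D5: wrote 2B at 0x0a = 7f00
query mem[0x09]=0x7f, mem[0x05]=0x0a, mem[0x14]=0xbf, mem[0x03]=0x00, mem[0x0d]=0x0a

MEM[0x09,0x05,0x14,0x03,0x0d] = 7f 0a bf 00 0a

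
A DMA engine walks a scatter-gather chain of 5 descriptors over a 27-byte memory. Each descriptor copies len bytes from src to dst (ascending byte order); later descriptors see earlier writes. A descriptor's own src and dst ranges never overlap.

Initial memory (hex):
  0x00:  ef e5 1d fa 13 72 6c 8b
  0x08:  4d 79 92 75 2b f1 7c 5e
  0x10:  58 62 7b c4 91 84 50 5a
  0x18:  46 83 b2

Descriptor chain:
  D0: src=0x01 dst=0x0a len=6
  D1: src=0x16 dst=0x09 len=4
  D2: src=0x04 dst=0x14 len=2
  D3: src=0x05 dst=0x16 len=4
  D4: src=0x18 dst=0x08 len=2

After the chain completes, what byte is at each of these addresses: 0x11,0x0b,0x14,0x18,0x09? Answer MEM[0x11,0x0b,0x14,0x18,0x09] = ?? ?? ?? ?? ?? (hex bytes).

MEM[0x11,0x0b,0x14,0x18,0x09] = 62 46 13 8b 4d

#0 dst[0x0a+6] := {0xe5,0x1d,0xfa,0x13,0x72,0x6c}
#1 dst[0x09+4] := {0x50,0x5a,0x46,0x83}
#2 dst[0x14+2] := {0x13,0x72}
#3 dst[0x16+4] := {0x72,0x6c,0x8b,0x4d}
#4 dst[0x08+2] := {0x8b,0x4d}
query mem[0x11]=0x62, mem[0x0b]=0x46, mem[0x14]=0x13, mem[0x18]=0x8b, mem[0x09]=0x4d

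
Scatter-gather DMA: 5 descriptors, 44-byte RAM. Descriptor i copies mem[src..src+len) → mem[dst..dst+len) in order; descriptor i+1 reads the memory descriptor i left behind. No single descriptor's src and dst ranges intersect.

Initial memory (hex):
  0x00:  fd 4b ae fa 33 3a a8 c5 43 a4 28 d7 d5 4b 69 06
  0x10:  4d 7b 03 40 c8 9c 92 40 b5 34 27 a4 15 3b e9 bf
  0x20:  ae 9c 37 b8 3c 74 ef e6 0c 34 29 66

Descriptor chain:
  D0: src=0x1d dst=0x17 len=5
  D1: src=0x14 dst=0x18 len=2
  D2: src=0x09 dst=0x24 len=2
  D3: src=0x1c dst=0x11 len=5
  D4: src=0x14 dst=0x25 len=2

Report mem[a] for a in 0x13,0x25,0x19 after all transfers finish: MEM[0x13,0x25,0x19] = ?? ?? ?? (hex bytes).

MEM[0x13,0x25,0x19] = e9 bf 9c

#0 dst[0x17+5] := {0x3b,0xe9,0xbf,0xae,0x9c}
#1 dst[0x18+2] := {0xc8,0x9c}
#2 dst[0x24+2] := {0xa4,0x28}
#3 dst[0x11+5] := {0x15,0x3b,0xe9,0xbf,0xae}
#4 dst[0x25+2] := {0xbf,0xae}
query mem[0x13]=0xe9, mem[0x25]=0xbf, mem[0x19]=0x9c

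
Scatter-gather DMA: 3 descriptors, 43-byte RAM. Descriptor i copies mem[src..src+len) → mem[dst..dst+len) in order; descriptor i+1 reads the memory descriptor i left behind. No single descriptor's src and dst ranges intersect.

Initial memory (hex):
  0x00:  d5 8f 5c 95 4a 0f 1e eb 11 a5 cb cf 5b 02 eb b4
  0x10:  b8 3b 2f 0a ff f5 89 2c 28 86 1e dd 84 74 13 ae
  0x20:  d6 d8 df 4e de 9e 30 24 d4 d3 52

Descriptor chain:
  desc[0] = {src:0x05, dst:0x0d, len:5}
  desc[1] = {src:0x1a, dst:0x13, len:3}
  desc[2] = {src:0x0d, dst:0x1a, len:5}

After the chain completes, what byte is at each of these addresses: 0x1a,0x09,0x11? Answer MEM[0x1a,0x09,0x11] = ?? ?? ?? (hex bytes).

MEM[0x1a,0x09,0x11] = 0f a5 a5

  after D0: wrote 5B at 0x0d = 0f1eeb11a5
  after D1: wrote 3B at 0x13 = 1edd84
  after D2: wrote 5B at 0x1a = 0f1eeb11a5
query mem[0x1a]=0x0f, mem[0x09]=0xa5, mem[0x11]=0xa5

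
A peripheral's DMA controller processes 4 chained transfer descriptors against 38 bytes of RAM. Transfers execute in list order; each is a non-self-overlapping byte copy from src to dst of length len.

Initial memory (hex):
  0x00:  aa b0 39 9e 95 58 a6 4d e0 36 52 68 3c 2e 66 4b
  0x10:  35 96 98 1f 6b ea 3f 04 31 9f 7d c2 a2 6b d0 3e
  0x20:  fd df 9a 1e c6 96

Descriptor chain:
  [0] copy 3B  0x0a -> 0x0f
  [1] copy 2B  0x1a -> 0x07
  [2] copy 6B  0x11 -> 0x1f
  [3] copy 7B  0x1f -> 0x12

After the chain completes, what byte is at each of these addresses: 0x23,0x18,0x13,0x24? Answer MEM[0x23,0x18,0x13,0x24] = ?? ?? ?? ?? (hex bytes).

MEM[0x23,0x18,0x13,0x24] = ea 96 98 3f

  after D0: wrote 3B at 0x0f = 52683c
  after D1: wrote 2B at 0x07 = 7dc2
  after D2: wrote 6B at 0x1f = 3c981f6bea3f
  after D3: wrote 7B at 0x12 = 3c981f6bea3f96
query mem[0x23]=0xea, mem[0x18]=0x96, mem[0x13]=0x98, mem[0x24]=0x3f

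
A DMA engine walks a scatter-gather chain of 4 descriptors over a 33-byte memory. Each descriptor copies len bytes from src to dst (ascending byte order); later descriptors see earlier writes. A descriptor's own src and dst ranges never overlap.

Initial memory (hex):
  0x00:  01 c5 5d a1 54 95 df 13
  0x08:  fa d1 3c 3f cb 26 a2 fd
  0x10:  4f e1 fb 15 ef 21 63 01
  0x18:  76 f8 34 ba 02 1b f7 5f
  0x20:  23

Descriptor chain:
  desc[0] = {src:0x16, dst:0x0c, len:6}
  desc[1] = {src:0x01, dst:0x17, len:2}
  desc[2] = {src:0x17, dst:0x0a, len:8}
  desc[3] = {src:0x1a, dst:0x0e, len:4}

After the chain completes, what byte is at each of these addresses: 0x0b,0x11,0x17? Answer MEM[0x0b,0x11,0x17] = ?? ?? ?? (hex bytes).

MEM[0x0b,0x11,0x17] = 5d 1b c5

D0: mem[0x0c..0x11] <- [63 01 76 f8 34 ba]
D1: mem[0x17..0x18] <- [c5 5d]
D2: mem[0x0a..0x11] <- [c5 5d f8 34 ba 02 1b f7]
D3: mem[0x0e..0x11] <- [34 ba 02 1b]
query mem[0x0b]=0x5d, mem[0x11]=0x1b, mem[0x17]=0xc5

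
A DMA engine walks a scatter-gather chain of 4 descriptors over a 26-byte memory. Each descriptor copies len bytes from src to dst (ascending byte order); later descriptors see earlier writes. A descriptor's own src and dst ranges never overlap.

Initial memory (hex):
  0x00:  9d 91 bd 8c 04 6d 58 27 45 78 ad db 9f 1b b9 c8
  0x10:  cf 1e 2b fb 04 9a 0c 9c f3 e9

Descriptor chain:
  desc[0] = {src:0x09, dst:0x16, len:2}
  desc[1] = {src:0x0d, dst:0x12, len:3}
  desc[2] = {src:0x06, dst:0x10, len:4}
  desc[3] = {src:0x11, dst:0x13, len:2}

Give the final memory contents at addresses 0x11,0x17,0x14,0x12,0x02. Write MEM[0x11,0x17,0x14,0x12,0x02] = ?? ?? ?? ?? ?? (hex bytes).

MEM[0x11,0x17,0x14,0x12,0x02] = 27 ad 45 45 bd

D0: mem[0x16..0x17] <- [78 ad]
D1: mem[0x12..0x14] <- [1b b9 c8]
D2: mem[0x10..0x13] <- [58 27 45 78]
D3: mem[0x13..0x14] <- [27 45]
query mem[0x11]=0x27, mem[0x17]=0xad, mem[0x14]=0x45, mem[0x12]=0x45, mem[0x02]=0xbd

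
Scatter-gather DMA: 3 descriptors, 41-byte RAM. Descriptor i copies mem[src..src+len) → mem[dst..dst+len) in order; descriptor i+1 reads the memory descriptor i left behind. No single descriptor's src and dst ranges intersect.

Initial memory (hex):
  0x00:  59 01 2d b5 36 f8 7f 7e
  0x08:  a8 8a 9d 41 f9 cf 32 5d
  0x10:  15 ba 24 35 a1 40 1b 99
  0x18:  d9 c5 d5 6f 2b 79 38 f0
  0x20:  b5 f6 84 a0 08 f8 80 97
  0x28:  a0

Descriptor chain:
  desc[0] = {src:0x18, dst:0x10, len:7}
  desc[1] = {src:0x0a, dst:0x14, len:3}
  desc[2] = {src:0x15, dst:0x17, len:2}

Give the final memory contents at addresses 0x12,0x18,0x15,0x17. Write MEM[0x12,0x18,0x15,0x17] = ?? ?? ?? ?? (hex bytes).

MEM[0x12,0x18,0x15,0x17] = d5 f9 41 41

D0: mem[0x10..0x16] <- [d9 c5 d5 6f 2b 79 38]
D1: mem[0x14..0x16] <- [9d 41 f9]
D2: mem[0x17..0x18] <- [41 f9]
query mem[0x12]=0xd5, mem[0x18]=0xf9, mem[0x15]=0x41, mem[0x17]=0x41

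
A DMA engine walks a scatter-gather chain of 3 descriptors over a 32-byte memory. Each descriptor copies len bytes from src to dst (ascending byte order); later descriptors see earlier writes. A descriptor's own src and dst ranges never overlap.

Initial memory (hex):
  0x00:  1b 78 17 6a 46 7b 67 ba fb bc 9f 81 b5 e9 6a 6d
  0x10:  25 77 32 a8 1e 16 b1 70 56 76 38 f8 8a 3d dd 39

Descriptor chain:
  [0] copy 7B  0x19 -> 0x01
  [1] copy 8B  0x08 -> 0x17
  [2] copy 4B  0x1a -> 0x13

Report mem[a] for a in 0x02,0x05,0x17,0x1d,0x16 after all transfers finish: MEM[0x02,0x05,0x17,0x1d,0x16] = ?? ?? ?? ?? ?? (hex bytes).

#0 dst[0x01+7] := {0x76,0x38,0xf8,0x8a,0x3d,0xdd,0x39}
#1 dst[0x17+8] := {0xfb,0xbc,0x9f,0x81,0xb5,0xe9,0x6a,0x6d}
#2 dst[0x13+4] := {0x81,0xb5,0xe9,0x6a}
query mem[0x02]=0x38, mem[0x05]=0x3d, mem[0x17]=0xfb, mem[0x1d]=0x6a, mem[0x16]=0x6a

MEM[0x02,0x05,0x17,0x1d,0x16] = 38 3d fb 6a 6a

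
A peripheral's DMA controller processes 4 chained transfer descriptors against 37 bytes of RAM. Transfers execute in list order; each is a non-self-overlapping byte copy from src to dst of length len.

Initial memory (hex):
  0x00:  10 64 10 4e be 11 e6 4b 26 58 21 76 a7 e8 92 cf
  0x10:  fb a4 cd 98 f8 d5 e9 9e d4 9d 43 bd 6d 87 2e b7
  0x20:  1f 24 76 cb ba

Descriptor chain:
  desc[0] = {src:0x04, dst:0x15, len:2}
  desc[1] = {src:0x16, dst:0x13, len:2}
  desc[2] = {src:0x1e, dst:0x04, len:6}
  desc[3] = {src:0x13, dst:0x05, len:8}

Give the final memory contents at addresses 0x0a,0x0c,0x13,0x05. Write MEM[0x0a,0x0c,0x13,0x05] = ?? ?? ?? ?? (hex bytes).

  after D0: wrote 2B at 0x15 = be11
  after D1: wrote 2B at 0x13 = 119e
  after D2: wrote 6B at 0x04 = 2eb71f2476cb
  after D3: wrote 8B at 0x05 = 119ebe119ed49d43
query mem[0x0a]=0xd4, mem[0x0c]=0x43, mem[0x13]=0x11, mem[0x05]=0x11

MEM[0x0a,0x0c,0x13,0x05] = d4 43 11 11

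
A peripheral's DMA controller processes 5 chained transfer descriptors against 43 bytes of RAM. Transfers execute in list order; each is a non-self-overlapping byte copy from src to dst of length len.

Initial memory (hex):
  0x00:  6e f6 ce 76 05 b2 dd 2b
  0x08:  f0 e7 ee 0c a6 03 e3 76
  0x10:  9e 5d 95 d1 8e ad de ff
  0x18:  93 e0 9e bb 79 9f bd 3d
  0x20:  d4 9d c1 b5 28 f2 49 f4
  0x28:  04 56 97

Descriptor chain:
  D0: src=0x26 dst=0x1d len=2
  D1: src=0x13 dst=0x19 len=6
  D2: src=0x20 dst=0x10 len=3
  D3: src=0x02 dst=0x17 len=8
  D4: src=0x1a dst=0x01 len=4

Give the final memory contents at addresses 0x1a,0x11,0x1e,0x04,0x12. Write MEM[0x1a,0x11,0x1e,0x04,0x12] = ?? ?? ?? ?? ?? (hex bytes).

MEM[0x1a,0x11,0x1e,0x04,0x12] = b2 9d e7 f0 c1

  after D0: wrote 2B at 0x1d = 49f4
  after D1: wrote 6B at 0x19 = d18eaddeff93
  after D2: wrote 3B at 0x10 = d49dc1
  after D3: wrote 8B at 0x17 = ce7605b2dd2bf0e7
  after D4: wrote 4B at 0x01 = b2dd2bf0
query mem[0x1a]=0xb2, mem[0x11]=0x9d, mem[0x1e]=0xe7, mem[0x04]=0xf0, mem[0x12]=0xc1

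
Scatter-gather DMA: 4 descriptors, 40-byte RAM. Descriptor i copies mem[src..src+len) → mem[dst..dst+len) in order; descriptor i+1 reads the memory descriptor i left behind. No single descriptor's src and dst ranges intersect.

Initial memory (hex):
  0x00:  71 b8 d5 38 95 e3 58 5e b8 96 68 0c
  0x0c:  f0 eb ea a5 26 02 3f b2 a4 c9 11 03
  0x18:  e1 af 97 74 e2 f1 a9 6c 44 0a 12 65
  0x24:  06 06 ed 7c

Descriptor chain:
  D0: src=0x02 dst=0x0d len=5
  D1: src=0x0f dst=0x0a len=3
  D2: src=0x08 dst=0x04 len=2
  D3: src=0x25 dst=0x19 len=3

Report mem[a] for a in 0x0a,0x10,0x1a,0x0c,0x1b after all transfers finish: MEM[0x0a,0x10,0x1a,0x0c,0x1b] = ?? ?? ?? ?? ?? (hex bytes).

D0: mem[0x0d..0x11] <- [d5 38 95 e3 58]
D1: mem[0x0a..0x0c] <- [95 e3 58]
D2: mem[0x04..0x05] <- [b8 96]
D3: mem[0x19..0x1b] <- [06 ed 7c]
query mem[0x0a]=0x95, mem[0x10]=0xe3, mem[0x1a]=0xed, mem[0x0c]=0x58, mem[0x1b]=0x7c

MEM[0x0a,0x10,0x1a,0x0c,0x1b] = 95 e3 ed 58 7c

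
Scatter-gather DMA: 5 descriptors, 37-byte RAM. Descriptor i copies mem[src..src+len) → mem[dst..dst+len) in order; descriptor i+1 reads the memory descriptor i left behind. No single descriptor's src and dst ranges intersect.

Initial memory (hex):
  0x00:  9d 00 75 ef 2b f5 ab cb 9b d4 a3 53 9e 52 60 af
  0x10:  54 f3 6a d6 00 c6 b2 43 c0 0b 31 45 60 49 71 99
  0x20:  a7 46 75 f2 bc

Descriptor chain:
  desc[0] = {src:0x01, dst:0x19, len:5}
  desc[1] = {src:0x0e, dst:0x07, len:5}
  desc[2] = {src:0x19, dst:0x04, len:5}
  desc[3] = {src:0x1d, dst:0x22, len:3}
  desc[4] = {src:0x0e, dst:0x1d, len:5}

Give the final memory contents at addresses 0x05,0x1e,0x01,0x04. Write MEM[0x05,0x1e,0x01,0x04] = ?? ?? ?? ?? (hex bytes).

[0] 0x01->0x19 len=5 : 00 75 ef 2b f5
[1] 0x0e->0x07 len=5 : 60 af 54 f3 6a
[2] 0x19->0x04 len=5 : 00 75 ef 2b f5
[3] 0x1d->0x22 len=3 : f5 71 99
[4] 0x0e->0x1d len=5 : 60 af 54 f3 6a
query mem[0x05]=0x75, mem[0x1e]=0xaf, mem[0x01]=0x00, mem[0x04]=0x00

MEM[0x05,0x1e,0x01,0x04] = 75 af 00 00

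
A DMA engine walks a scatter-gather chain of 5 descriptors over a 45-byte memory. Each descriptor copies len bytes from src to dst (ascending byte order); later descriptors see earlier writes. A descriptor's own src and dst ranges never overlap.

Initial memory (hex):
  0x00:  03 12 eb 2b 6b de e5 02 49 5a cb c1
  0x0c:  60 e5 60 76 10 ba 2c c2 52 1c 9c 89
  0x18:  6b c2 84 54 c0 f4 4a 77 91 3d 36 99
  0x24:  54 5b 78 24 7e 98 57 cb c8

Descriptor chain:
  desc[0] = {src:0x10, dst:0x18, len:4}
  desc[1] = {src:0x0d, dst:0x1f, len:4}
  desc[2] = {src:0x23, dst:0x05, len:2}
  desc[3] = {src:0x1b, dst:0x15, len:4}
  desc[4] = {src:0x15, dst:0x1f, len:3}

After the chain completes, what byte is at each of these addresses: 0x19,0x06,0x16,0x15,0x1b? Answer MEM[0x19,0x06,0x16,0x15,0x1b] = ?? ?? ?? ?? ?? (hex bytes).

MEM[0x19,0x06,0x16,0x15,0x1b] = ba 54 c0 c2 c2

[0] 0x10->0x18 len=4 : 10 ba 2c c2
[1] 0x0d->0x1f len=4 : e5 60 76 10
[2] 0x23->0x05 len=2 : 99 54
[3] 0x1b->0x15 len=4 : c2 c0 f4 4a
[4] 0x15->0x1f len=3 : c2 c0 f4
query mem[0x19]=0xba, mem[0x06]=0x54, mem[0x16]=0xc0, mem[0x15]=0xc2, mem[0x1b]=0xc2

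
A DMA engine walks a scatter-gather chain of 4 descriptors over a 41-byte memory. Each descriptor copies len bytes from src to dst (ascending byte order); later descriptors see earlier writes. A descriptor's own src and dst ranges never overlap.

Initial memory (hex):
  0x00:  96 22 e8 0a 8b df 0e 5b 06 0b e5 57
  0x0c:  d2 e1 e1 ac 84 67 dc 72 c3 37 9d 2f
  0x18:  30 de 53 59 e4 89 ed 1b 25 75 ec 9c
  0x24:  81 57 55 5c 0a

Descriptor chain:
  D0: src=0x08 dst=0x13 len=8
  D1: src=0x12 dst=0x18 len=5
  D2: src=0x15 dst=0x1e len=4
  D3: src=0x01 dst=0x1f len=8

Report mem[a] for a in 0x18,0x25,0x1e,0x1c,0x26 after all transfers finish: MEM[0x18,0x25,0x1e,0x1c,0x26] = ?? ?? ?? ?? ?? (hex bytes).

MEM[0x18,0x25,0x1e,0x1c,0x26] = dc 5b e5 57 06

  after D0: wrote 8B at 0x13 = 060be557d2e1e1ac
  after D1: wrote 5B at 0x18 = dc060be557
  after D2: wrote 4B at 0x1e = e557d2dc
  after D3: wrote 8B at 0x1f = 22e80a8bdf0e5b06
query mem[0x18]=0xdc, mem[0x25]=0x5b, mem[0x1e]=0xe5, mem[0x1c]=0x57, mem[0x26]=0x06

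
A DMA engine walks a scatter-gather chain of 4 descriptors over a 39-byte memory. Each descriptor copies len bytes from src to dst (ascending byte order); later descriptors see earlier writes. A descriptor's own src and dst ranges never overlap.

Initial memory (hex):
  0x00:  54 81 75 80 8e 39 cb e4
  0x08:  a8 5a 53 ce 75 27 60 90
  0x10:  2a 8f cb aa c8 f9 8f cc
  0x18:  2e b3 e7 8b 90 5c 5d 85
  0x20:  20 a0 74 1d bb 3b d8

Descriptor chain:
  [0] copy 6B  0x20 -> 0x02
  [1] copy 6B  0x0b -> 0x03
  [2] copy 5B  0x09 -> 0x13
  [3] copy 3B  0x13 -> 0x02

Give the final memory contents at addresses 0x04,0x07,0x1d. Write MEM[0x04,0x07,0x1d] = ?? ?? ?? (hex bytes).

MEM[0x04,0x07,0x1d] = ce 90 5c

#0 dst[0x02+6] := {0x20,0xa0,0x74,0x1d,0xbb,0x3b}
#1 dst[0x03+6] := {0xce,0x75,0x27,0x60,0x90,0x2a}
#2 dst[0x13+5] := {0x5a,0x53,0xce,0x75,0x27}
#3 dst[0x02+3] := {0x5a,0x53,0xce}
query mem[0x04]=0xce, mem[0x07]=0x90, mem[0x1d]=0x5c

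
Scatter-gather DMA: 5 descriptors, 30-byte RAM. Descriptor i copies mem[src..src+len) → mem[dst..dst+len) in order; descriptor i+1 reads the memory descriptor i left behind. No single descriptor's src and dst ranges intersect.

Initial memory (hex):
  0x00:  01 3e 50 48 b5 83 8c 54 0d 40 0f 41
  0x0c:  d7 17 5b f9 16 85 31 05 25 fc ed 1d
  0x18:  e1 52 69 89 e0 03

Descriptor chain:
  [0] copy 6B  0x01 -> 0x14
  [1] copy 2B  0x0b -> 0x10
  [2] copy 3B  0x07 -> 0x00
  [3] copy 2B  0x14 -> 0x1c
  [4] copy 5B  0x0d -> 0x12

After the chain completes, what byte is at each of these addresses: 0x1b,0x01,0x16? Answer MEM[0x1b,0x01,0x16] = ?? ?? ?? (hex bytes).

MEM[0x1b,0x01,0x16] = 89 0d d7

#0 dst[0x14+6] := {0x3e,0x50,0x48,0xb5,0x83,0x8c}
#1 dst[0x10+2] := {0x41,0xd7}
#2 dst[0x00+3] := {0x54,0x0d,0x40}
#3 dst[0x1c+2] := {0x3e,0x50}
#4 dst[0x12+5] := {0x17,0x5b,0xf9,0x41,0xd7}
query mem[0x1b]=0x89, mem[0x01]=0x0d, mem[0x16]=0xd7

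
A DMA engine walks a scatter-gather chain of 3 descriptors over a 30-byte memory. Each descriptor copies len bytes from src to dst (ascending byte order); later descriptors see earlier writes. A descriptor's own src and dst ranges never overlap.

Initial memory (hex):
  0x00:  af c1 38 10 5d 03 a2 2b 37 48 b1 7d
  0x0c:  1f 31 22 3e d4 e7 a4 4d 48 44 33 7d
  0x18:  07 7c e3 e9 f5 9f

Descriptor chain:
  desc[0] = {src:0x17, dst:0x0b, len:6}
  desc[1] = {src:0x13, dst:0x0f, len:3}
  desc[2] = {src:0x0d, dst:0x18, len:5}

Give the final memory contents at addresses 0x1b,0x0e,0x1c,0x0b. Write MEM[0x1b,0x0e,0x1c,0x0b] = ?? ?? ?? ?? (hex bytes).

D0: mem[0x0b..0x10] <- [7d 07 7c e3 e9 f5]
D1: mem[0x0f..0x11] <- [4d 48 44]
D2: mem[0x18..0x1c] <- [7c e3 4d 48 44]
query mem[0x1b]=0x48, mem[0x0e]=0xe3, mem[0x1c]=0x44, mem[0x0b]=0x7d

MEM[0x1b,0x0e,0x1c,0x0b] = 48 e3 44 7d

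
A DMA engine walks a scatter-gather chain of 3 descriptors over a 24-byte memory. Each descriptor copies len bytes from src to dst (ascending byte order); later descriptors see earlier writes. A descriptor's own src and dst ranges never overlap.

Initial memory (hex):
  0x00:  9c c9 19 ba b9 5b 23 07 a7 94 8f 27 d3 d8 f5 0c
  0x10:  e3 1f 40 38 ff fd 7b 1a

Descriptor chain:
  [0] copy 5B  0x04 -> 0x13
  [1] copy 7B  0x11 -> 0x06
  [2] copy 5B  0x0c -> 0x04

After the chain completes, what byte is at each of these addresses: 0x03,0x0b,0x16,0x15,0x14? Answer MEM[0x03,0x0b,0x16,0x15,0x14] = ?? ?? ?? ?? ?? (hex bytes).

MEM[0x03,0x0b,0x16,0x15,0x14] = ba 07 07 23 5b

#0 dst[0x13+5] := {0xb9,0x5b,0x23,0x07,0xa7}
#1 dst[0x06+7] := {0x1f,0x40,0xb9,0x5b,0x23,0x07,0xa7}
#2 dst[0x04+5] := {0xa7,0xd8,0xf5,0x0c,0xe3}
query mem[0x03]=0xba, mem[0x0b]=0x07, mem[0x16]=0x07, mem[0x15]=0x23, mem[0x14]=0x5b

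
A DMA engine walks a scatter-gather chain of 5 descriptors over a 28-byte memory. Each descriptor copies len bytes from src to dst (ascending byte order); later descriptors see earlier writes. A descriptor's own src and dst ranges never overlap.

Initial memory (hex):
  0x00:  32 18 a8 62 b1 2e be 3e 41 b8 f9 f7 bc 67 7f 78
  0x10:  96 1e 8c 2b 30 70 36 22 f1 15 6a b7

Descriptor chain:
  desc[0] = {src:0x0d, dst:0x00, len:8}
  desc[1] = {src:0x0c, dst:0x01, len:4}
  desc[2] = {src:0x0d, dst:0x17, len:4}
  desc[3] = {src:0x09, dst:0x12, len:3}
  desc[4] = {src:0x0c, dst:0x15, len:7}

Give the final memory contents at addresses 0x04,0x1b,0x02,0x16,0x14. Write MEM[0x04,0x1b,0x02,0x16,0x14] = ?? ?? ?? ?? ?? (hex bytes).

MEM[0x04,0x1b,0x02,0x16,0x14] = 78 b8 67 67 f7

[0] 0x0d->0x00 len=8 : 67 7f 78 96 1e 8c 2b 30
[1] 0x0c->0x01 len=4 : bc 67 7f 78
[2] 0x0d->0x17 len=4 : 67 7f 78 96
[3] 0x09->0x12 len=3 : b8 f9 f7
[4] 0x0c->0x15 len=7 : bc 67 7f 78 96 1e b8
query mem[0x04]=0x78, mem[0x1b]=0xb8, mem[0x02]=0x67, mem[0x16]=0x67, mem[0x14]=0xf7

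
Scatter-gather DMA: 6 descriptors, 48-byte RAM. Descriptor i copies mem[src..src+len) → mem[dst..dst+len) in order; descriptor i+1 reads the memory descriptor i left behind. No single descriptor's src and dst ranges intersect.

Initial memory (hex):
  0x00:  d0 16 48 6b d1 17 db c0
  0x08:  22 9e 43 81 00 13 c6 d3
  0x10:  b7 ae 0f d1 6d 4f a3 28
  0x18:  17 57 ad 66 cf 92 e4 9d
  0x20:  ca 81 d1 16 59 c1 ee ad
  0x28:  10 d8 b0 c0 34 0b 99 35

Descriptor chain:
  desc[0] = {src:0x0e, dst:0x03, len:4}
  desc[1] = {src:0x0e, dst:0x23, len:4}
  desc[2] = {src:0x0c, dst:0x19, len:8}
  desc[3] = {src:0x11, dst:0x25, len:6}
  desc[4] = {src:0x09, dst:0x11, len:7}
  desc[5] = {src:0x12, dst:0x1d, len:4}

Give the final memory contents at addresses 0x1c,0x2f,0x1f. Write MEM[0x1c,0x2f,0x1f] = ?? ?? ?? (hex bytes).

MEM[0x1c,0x2f,0x1f] = d3 35 00

[0] 0x0e->0x03 len=4 : c6 d3 b7 ae
[1] 0x0e->0x23 len=4 : c6 d3 b7 ae
[2] 0x0c->0x19 len=8 : 00 13 c6 d3 b7 ae 0f d1
[3] 0x11->0x25 len=6 : ae 0f d1 6d 4f a3
[4] 0x09->0x11 len=7 : 9e 43 81 00 13 c6 d3
[5] 0x12->0x1d len=4 : 43 81 00 13
query mem[0x1c]=0xd3, mem[0x2f]=0x35, mem[0x1f]=0x00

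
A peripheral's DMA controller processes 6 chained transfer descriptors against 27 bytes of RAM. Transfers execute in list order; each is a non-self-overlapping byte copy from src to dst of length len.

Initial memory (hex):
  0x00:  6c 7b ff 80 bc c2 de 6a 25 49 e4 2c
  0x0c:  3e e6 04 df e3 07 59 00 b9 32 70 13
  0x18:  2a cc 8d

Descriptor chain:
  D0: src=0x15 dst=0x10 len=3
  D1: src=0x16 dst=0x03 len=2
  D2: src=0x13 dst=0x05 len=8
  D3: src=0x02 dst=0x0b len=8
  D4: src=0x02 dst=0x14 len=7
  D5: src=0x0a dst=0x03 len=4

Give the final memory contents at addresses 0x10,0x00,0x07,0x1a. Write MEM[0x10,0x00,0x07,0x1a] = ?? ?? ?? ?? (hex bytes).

[0] 0x15->0x10 len=3 : 32 70 13
[1] 0x16->0x03 len=2 : 70 13
[2] 0x13->0x05 len=8 : 00 b9 32 70 13 2a cc 8d
[3] 0x02->0x0b len=8 : ff 70 13 00 b9 32 70 13
[4] 0x02->0x14 len=7 : ff 70 13 00 b9 32 70
[5] 0x0a->0x03 len=4 : 2a ff 70 13
query mem[0x10]=0x32, mem[0x00]=0x6c, mem[0x07]=0x32, mem[0x1a]=0x70

MEM[0x10,0x00,0x07,0x1a] = 32 6c 32 70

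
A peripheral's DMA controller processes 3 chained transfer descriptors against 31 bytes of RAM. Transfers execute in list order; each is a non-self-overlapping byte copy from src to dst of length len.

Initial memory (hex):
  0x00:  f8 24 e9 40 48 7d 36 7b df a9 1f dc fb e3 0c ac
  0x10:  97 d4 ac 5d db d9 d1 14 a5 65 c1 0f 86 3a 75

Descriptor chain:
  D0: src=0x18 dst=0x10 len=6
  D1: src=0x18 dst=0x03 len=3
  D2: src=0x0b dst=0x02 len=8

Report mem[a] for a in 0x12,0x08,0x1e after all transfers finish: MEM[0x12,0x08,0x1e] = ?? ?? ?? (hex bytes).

D0: mem[0x10..0x15] <- [a5 65 c1 0f 86 3a]
D1: mem[0x03..0x05] <- [a5 65 c1]
D2: mem[0x02..0x09] <- [dc fb e3 0c ac a5 65 c1]
query mem[0x12]=0xc1, mem[0x08]=0x65, mem[0x1e]=0x75

MEM[0x12,0x08,0x1e] = c1 65 75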